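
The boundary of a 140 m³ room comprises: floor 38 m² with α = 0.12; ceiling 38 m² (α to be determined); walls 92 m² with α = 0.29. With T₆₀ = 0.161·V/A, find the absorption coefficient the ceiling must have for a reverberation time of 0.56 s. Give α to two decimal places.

0.24

A = 0.161·V/T₆₀ = 0.161·140/0.56 = 40.25 m² sabins.
Absorption from the other surfaces = 38·0.12 + 92·0.29 = 31.24 m², so the ceiling must supply 9.01 m² over 38 m².
α = 9.01/38 = 0.237.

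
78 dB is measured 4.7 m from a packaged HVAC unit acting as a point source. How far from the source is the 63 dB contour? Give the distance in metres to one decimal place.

The 15.0 dB drop corresponds to a distance ratio of 10^(15.0/20) for a point source.
r₂ = 4.7·10^((78−63)/20) = 4.7·10^(15.0/20) = 26.43 m.

26.4 m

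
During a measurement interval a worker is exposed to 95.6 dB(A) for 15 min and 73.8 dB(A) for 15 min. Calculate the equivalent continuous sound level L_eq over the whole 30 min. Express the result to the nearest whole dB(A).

L_eq = 10·log₁₀[(1/T)·Σ tᵢ·10^(Lᵢ/10)] with T = 30 min.
Σ tᵢ·10^(Lᵢ/10) = 15·10^(95.6/10) + 15·10^(73.8/10) = 5.482e+10.
L_eq = 10·log₁₀(5.482e+10/30) = 92.62 dB(A).

93 dB(A)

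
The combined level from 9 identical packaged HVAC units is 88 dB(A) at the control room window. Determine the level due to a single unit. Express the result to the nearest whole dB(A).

78 dB(A)

For N identical incoherent sources L_total = L₁ + 10·log₁₀ N, so L₁ = 88 − 10·log₁₀(9) = 88 − 9.542.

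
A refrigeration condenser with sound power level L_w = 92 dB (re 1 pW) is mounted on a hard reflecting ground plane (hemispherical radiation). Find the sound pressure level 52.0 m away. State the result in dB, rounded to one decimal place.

49.7 dB

Free-field hemispherical radiation: L_p = L_w − 10·log₁₀(2π·r²), r = 52.0 m.
2π·r² = 1.699e+04 m², 10·log₁₀ of that is 42.302 dB.
L_p = 92 − 42.302 = 49.70 dB.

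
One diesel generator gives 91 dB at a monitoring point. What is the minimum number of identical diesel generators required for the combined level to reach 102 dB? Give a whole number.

13

The shortfall is 102 − 91 = 11.0 dB, and N units add 10·log₁₀ N, so need 10·log₁₀ N ≥ 11.0.
N ≥ 10^(11.0/10) = 12.589, so N = 13.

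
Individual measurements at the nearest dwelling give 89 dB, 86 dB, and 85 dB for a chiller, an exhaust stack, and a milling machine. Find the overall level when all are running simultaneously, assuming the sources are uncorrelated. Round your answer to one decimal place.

91.8 dB

Incoherent sources combine by intensity addition: L_total = 10·log₁₀(Σ 10^(L_i/10)).
Σ 10^(L/10) = 10^(89/10) + 10^(86/10) + 10^(85/10) = 1.509e+09.
L_total = 10·log₁₀(1.509e+09) = 91.79 dB.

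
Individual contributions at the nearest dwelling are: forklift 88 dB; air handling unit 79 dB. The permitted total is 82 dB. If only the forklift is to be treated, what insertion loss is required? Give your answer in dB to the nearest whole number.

Everything except the forklift sums to 10^(79/10) = 7.943e+07 in linear terms, 79.00 dB.
The limit corresponds to 10^(82/10) = 1.585e+08; subtracting the fixed part leaves 7.906e+07 for the forklift, i.e. 78.98 dB.
Required insertion loss = 88 − 78.98 = 9.02 dB.

9 dB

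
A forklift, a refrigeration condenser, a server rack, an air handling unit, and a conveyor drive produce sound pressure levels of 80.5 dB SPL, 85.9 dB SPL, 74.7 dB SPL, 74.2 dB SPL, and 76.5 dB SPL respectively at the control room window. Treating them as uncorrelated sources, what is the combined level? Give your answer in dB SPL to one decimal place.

87.8 dB SPL

Incoherent sources combine by intensity addition: L_total = 10·log₁₀(Σ 10^(L_i/10)).
Σ 10^(L/10) = 10^(80.5/10) + 10^(85.9/10) + 10^(74.7/10) + 10^(74.2/10) + 10^(76.5/10) = 6.017e+08.
L_total = 10·log₁₀(6.017e+08) = 87.79 dB SPL.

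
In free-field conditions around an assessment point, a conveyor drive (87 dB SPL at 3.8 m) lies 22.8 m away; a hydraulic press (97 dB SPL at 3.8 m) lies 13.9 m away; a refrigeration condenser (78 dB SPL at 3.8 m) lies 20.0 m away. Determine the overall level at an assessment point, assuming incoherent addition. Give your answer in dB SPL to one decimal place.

Propagate each source to the receiver with L = L_ref − 20·log₁₀(r/r_ref), then add intensities.
conveyor drive: 87 − 20·log₁₀(22.8/3.8) = 87 − 15.56 = 71.44 dB SPL.
hydraulic press: 97 − 20·log₁₀(13.9/3.8) = 97 − 11.26 = 85.74 dB SPL.
refrigeration condenser: 78 − 20·log₁₀(20.0/3.8) = 78 − 14.42 = 63.58 dB SPL.
Σ 10^(L/10) = 3.908e+08 → L_total = 10·log₁₀(3.908e+08) = 85.92 dB SPL.

85.9 dB SPL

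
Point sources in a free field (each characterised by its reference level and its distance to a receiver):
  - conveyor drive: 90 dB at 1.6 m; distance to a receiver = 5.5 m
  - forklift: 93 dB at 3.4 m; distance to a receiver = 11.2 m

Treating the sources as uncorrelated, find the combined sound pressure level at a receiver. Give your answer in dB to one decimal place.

First find each source's level at the receiver (point-source: −20·log₁₀(r/r_ref)), then combine on an intensity basis.
conveyor drive: 90 − 20·log₁₀(5.5/1.6) = 90 − 10.72 = 79.28 dB.
forklift: 93 − 20·log₁₀(11.2/3.4) = 93 − 10.35 = 82.65 dB.
Σ 10^(L/10) = 2.685e+08 → L_total = 10·log₁₀(2.685e+08) = 84.29 dB.

84.3 dB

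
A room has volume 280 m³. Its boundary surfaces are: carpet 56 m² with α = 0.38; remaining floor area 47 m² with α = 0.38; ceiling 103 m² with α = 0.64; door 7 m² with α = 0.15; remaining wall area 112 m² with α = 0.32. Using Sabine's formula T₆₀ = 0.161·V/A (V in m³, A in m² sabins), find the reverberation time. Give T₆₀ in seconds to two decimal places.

Summing Sᵢαᵢ: 56·0.38 + 47·0.38 + 103·0.64 + 7·0.15 + 112·0.32 = 141.95 m².
T₆₀ = 0.161 × 280 / 141.95 = 0.318 s.

0.32 s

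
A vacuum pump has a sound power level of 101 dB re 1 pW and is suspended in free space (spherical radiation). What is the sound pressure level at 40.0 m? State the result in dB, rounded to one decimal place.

58.0 dB

L_p = L_w − 10·log₁₀(4π·r²) with r = 40.0 m.
4π·r² = 2.011e+04 m², 10·log₁₀ of that is 43.033 dB.
L_p = 101 − 43.033 = 57.97 dB.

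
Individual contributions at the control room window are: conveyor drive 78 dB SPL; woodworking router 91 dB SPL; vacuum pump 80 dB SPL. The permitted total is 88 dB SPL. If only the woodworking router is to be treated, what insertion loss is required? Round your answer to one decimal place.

The untreated sources together contribute 10^(78/10) + 10^(80/10) = 1.631e+08, i.e. 82.12 dB SPL.
To meet 88 dB SPL overall, the treated woodworking router may contribute at most 10^(88/10) − 1.631e+08 = 4.679e+08, i.e. 86.70 dB SPL.
Required insertion loss = 91 − 86.70 = 4.30 dB.

4.3 dB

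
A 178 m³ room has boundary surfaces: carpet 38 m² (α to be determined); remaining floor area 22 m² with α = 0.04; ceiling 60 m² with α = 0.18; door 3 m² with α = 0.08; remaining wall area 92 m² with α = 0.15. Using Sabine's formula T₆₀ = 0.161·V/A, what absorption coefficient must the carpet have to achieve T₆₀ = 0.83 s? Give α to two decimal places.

0.23

From T₆₀ = 0.161·V/A, the target T₆₀ = 0.83 s needs A = 0.161·178/0.83 = 34.53 m².
Absorption from the other surfaces = 22·0.04 + 60·0.18 + 3·0.08 + 92·0.15 = 25.72 m², so the carpet must supply 8.81 m² over 38 m².
α = 8.81/38 = 0.232.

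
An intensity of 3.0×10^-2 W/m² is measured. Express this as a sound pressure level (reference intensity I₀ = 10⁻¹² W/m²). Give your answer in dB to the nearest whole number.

Dividing by I₀ shifts the exponent by 12: I/I₀ = 3.0×10^10.
L = 10·(0.4771 + 10) = 104.77 dB.

105 dB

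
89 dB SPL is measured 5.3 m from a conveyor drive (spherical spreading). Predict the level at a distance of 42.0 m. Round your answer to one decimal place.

71.0 dB SPL

Point-source attenuation: ΔL = 20·log₁₀(r₂/r₁) = 20·log₁₀(42.0/5.3) = 17.979 dB.
L₂ = 89 − 20·log₁₀(42.0/5.3) = 89 − 17.979 = 71.02 dB SPL.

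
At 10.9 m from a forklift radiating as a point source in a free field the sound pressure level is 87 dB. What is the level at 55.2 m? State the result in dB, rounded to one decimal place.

72.9 dB

Spherical spreading from a point source gives a 20·log₁₀(r₂/r₁) drop.
L₂ = 87 − 20·log₁₀(55.2/10.9) = 87 − 14.090 = 72.91 dB.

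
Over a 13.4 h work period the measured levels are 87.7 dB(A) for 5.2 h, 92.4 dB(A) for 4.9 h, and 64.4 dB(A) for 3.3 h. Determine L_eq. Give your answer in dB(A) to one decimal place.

89.4 dB(A)

L_eq = 10·log₁₀[(1/T)·Σ tᵢ·10^(Lᵢ/10)] with T = 13.4 h.
Σ tᵢ·10^(Lᵢ/10) = 5.2·10^(87.7/10) + 4.9·10^(92.4/10) + 3.3·10^(64.4/10) = 1.159e+10.
L_eq = 10·log₁₀(1.159e+10/13.4) = 89.37 dB(A).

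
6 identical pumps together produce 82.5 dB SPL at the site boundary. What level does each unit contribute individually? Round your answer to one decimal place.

74.7 dB SPL

6 equal contributions raise the level by 10·log₁₀ 6 = 7.782 dB, so each unit alone gives 82.5 − 7.782.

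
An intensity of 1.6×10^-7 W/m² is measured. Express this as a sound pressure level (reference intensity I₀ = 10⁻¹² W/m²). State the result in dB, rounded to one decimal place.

52.0 dB

I/I₀ = 1.6×10^-7/10⁻¹² = 1.6×10^5, and L = 10·log₁₀(I/I₀).
L = 10·(0.2041 + 5) = 52.04 dB.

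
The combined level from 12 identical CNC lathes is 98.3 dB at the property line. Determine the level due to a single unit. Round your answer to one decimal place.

87.5 dB

12 equal contributions raise the level by 10·log₁₀ 12 = 10.792 dB, so each unit alone gives 98.3 − 10.792.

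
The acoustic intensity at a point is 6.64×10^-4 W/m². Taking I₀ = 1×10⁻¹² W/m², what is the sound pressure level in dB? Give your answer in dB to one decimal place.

I/I₀ = 6.64×10^-4/10⁻¹² = 6.64×10^8, and L = 10·log₁₀(I/I₀).
L = 10·(0.8222 + 8) = 88.22 dB.

88.2 dB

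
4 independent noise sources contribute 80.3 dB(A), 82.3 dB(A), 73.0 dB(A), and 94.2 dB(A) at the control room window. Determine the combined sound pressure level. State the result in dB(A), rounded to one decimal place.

94.7 dB(A)

Incoherent sources combine by intensity addition: L_total = 10·log₁₀(Σ 10^(L_i/10)).
Σ 10^(L/10) = 10^(80.3/10) + 10^(82.3/10) + 10^(73.0/10) + 10^(94.2/10) = 2.927e+09.
L_total = 10·log₁₀(2.927e+09) = 94.66 dB(A).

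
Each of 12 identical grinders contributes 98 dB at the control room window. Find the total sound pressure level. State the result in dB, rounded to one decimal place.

With 12 equal, uncorrelated contributions the intensity is 12× that of one unit, giving a rise of 10·log₁₀ 12.
L_total = 98 + 10·log₁₀(12) = 98 + 10.792 = 108.79 dB.

108.8 dB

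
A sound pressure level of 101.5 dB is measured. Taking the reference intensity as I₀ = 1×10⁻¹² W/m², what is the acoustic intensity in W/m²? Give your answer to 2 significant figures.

0.014 W/m²

I/I₀ = 10^(101.5/10) = 1.413e+10, so I = 1.413e+10 × 10⁻¹² W/m².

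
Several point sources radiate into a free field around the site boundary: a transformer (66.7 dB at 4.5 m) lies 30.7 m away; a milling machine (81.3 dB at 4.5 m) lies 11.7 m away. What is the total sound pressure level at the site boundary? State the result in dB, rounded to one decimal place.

Propagate each source to the receiver with L = L_ref − 20·log₁₀(r/r_ref), then add intensities.
transformer: 66.7 − 20·log₁₀(30.7/4.5) = 66.7 − 16.68 = 50.02 dB.
milling machine: 81.3 − 20·log₁₀(11.7/4.5) = 81.3 − 8.30 = 73.00 dB.
Σ 10^(L/10) = 2.006e+07 → L_total = 10·log₁₀(2.006e+07) = 73.02 dB.

73.0 dB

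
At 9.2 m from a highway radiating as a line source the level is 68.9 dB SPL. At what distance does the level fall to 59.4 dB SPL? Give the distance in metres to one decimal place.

82.0 m

For a line source L₁ − L₂ = 10·log₁₀(r₂/r₁), so r₂ = r₁·10^((L₁−L₂)/10).
r₂ = 9.2·10^((68.9−59.4)/10) = 9.2·10^(9.5/10) = 82.00 m.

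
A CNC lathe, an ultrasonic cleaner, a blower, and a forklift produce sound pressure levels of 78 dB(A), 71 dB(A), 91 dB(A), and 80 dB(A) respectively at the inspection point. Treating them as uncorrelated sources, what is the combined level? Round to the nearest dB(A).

For uncorrelated sources the intensities add, so convert each level to linear form, sum, and take 10·log₁₀ of the total.
Σ 10^(L/10) = 10^(78/10) + 10^(71/10) + 10^(91/10) + 10^(80/10) = 1.435e+09.
L_total = 10·log₁₀(1.435e+09) = 91.57 dB(A).

92 dB(A)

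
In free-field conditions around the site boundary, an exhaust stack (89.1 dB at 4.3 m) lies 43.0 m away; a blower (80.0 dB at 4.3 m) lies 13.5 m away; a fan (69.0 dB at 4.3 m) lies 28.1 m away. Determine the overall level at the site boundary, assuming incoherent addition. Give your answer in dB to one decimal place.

First find each source's level at the receiver (point-source: −20·log₁₀(r/r_ref)), then combine on an intensity basis.
exhaust stack: 89.1 − 20·log₁₀(43.0/4.3) = 89.1 − 20.00 = 69.10 dB.
blower: 80.0 − 20·log₁₀(13.5/4.3) = 80.0 − 9.94 = 70.06 dB.
fan: 69.0 − 20·log₁₀(28.1/4.3) = 69.0 − 16.30 = 52.70 dB.
Σ 10^(L/10) = 1.846e+07 → L_total = 10·log₁₀(1.846e+07) = 72.66 dB.

72.7 dB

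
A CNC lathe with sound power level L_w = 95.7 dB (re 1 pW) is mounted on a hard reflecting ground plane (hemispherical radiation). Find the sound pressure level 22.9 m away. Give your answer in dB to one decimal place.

60.5 dB

L_p = L_w − 10·log₁₀(2π·r²) with r = 22.9 m.
2π·r² = 3295 m², 10·log₁₀ of that is 35.179 dB.
L_p = 95.7 − 35.179 = 60.52 dB.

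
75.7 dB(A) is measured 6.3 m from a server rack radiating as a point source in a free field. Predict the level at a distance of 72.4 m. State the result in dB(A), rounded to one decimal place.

For a point source, L₂ = L₁ − 20·log₁₀(r₂/r₁).
L₂ = 75.7 − 20·log₁₀(72.4/6.3) = 75.7 − 21.208 = 54.49 dB(A).

54.5 dB(A)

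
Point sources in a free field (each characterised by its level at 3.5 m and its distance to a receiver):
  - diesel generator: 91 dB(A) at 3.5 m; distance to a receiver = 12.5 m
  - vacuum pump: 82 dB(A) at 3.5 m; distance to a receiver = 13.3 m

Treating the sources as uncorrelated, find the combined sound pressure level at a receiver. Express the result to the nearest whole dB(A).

80 dB(A)

Apply inverse-square spreading to bring every level to the receiver, then sum 10^(L/10).
diesel generator: 91 − 20·log₁₀(12.5/3.5) = 91 − 11.06 = 79.94 dB(A).
vacuum pump: 82 − 20·log₁₀(13.3/3.5) = 82 − 11.60 = 70.40 dB(A).
Σ 10^(L/10) = 1.097e+08 → L_total = 10·log₁₀(1.097e+08) = 80.40 dB(A).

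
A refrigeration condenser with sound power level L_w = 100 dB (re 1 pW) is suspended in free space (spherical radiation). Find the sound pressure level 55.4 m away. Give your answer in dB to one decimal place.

Free-field spherical radiation: L_p = L_w − 10·log₁₀(4π·r²), r = 55.4 m.
4π·r² = 3.857e+04 m², 10·log₁₀ of that is 45.862 dB.
L_p = 100 − 45.862 = 54.14 dB.

54.1 dB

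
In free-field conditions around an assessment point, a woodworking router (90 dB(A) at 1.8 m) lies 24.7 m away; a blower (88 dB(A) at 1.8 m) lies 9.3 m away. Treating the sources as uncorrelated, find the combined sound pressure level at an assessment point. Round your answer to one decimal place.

Apply inverse-square spreading to bring every level to the receiver, then sum 10^(L/10).
woodworking router: 90 − 20·log₁₀(24.7/1.8) = 90 − 22.75 = 67.25 dB(A).
blower: 88 − 20·log₁₀(9.3/1.8) = 88 − 14.26 = 73.74 dB(A).
Σ 10^(L/10) = 2.895e+07 → L_total = 10·log₁₀(2.895e+07) = 74.62 dB(A).

74.6 dB(A)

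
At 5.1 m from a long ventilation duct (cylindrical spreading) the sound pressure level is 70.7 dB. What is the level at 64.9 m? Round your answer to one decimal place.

Line-source attenuation: ΔL = 10·log₁₀(r₂/r₁) = 10·log₁₀(64.9/5.1) = 11.047 dB.
L₂ = 70.7 − 10·log₁₀(64.9/5.1) = 70.7 − 11.047 = 59.65 dB.

59.7 dB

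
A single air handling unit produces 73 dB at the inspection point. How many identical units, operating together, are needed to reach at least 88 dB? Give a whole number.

32

The shortfall is 88 − 73 = 15.0 dB, and N units add 10·log₁₀ N, so need 10·log₁₀ N ≥ 15.0.
N ≥ 10^(15.0/10) = 31.623, so N = 32.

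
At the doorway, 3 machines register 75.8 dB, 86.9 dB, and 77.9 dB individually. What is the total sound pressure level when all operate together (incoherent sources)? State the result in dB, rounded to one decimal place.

Incoherent sources combine by intensity addition: L_total = 10·log₁₀(Σ 10^(L_i/10)).
Σ 10^(L/10) = 10^(75.8/10) + 10^(86.9/10) + 10^(77.9/10) = 5.895e+08.
L_total = 10·log₁₀(5.895e+08) = 87.70 dB.

87.7 dB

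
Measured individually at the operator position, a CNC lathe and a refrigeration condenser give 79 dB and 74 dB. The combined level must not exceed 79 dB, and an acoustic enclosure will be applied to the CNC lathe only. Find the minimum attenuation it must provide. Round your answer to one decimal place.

1.7 dB

Everything except the CNC lathe sums to 10^(74/10) = 2.512e+07 in linear terms, 74.00 dB.
The limit corresponds to 10^(79/10) = 7.943e+07; subtracting the fixed part leaves 5.431e+07 for the CNC lathe, i.e. 77.35 dB.
Required insertion loss = 79 − 77.35 = 1.65 dB.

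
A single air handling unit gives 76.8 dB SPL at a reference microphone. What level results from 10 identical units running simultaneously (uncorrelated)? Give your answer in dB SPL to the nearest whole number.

87 dB SPL

N identical incoherent sources raise the level by 10·log₁₀ N.
L_total = 76.8 + 10·log₁₀(10) = 76.8 + 10.000 = 86.80 dB SPL.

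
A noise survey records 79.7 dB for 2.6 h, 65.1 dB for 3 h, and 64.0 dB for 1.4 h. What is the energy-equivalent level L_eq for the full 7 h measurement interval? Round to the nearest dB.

Weight each interval's intensity by its duration and average over T = 7 h:
Σ tᵢ·10^(Lᵢ/10) = 2.6·10^(79.7/10) + 3·10^(65.1/10) + 1.4·10^(64.0/10) = 2.559e+08.
L_eq = 10·log₁₀(2.559e+08/7) = 75.63 dB.

76 dB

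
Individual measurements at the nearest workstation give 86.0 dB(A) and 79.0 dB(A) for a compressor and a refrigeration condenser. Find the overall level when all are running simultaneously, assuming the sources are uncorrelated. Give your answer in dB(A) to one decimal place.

86.8 dB(A)

For uncorrelated sources the intensities add, so convert each level to linear form, sum, and take 10·log₁₀ of the total.
Σ 10^(L/10) = 10^(86.0/10) + 10^(79.0/10) = 4.775e+08.
L_total = 10·log₁₀(4.775e+08) = 86.79 dB(A).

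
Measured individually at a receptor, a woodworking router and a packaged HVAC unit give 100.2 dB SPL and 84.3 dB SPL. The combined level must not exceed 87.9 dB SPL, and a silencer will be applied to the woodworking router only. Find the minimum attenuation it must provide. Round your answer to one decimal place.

14.8 dB

Fixed contribution from the other source: Σ 10^(L/10) = 10^(84.3/10) = 2.692e+08 (84.30 dB SPL).
To meet 87.9 dB SPL overall, the treated woodworking router may contribute at most 10^(87.9/10) − 2.692e+08 = 3.474e+08, i.e. 85.41 dB SPL.
Required insertion loss = 100.2 − 85.41 = 14.79 dB.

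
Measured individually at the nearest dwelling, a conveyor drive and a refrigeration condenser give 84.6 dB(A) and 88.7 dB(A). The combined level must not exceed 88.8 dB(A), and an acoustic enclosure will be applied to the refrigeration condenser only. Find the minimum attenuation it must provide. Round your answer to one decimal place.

2.0 dB

Fixed contribution from the other source: Σ 10^(L/10) = 10^(84.6/10) = 2.884e+08 (84.60 dB(A)).
To meet 88.8 dB(A) overall, the treated refrigeration condenser may contribute at most 10^(88.8/10) − 2.884e+08 = 4.702e+08, i.e. 86.72 dB(A).
Required insertion loss = 88.7 − 86.72 = 1.98 dB.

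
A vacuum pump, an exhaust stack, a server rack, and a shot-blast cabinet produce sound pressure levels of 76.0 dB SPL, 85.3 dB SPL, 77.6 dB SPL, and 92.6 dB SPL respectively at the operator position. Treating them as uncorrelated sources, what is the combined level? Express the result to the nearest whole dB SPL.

For uncorrelated sources the intensities add, so convert each level to linear form, sum, and take 10·log₁₀ of the total.
Σ 10^(L/10) = 10^(76.0/10) + 10^(85.3/10) + 10^(77.6/10) + 10^(92.6/10) = 2.256e+09.
L_total = 10·log₁₀(2.256e+09) = 93.53 dB SPL.

94 dB SPL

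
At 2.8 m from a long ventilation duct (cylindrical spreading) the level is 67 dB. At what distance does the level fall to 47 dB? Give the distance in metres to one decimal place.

Line-source spreading drops the level by 10·log₁₀(r₂/r₁); inverting, r₂/r₁ = 10^(ΔL/10).
r₂ = 2.8·10^((67−47)/10) = 2.8·10^(20.0/10) = 280.00 m.

280.0 m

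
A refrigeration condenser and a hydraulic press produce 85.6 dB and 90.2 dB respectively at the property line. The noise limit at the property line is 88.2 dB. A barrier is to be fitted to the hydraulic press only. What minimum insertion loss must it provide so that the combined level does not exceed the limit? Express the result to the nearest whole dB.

Everything except the hydraulic press sums to 10^(85.6/10) = 3.631e+08 in linear terms, 85.60 dB.
The limit corresponds to 10^(88.2/10) = 6.607e+08; subtracting the fixed part leaves 2.976e+08 for the hydraulic press, i.e. 84.74 dB.
So the hydraulic press must be reduced from 90.2 to 84.74 dB: IL = 5.46 dB.

5 dB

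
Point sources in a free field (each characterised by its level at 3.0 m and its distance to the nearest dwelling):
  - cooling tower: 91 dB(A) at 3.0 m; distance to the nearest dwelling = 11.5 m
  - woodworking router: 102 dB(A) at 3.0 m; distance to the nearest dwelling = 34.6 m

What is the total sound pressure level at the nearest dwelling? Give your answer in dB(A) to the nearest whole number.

Apply inverse-square spreading to bring every level to the receiver, then sum 10^(L/10).
cooling tower: 91 − 20·log₁₀(11.5/3.0) = 91 − 11.67 = 79.33 dB(A).
woodworking router: 102 − 20·log₁₀(34.6/3.0) = 102 − 21.24 = 80.76 dB(A).
Σ 10^(L/10) = 2.048e+08 → L_total = 10·log₁₀(2.048e+08) = 83.11 dB(A).

83 dB(A)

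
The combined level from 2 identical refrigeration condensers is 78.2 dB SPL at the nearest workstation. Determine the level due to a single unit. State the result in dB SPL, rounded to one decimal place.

75.2 dB SPL

For N identical incoherent sources L_total = L₁ + 10·log₁₀ N, so L₁ = 78.2 − 10·log₁₀(2) = 78.2 − 3.010.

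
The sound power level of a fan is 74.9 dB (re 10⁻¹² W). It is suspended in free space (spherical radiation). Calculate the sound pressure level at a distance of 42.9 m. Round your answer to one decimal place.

31.3 dB

Free-field spherical radiation: L_p = L_w − 10·log₁₀(4π·r²), r = 42.9 m.
4π·r² = 2.313e+04 m², 10·log₁₀ of that is 43.641 dB.
L_p = 74.9 − 43.641 = 31.26 dB.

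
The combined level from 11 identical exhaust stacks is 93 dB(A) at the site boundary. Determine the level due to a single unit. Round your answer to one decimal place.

82.6 dB(A)

For N identical incoherent sources L_total = L₁ + 10·log₁₀ N, so L₁ = 93 − 10·log₁₀(11) = 93 − 10.414.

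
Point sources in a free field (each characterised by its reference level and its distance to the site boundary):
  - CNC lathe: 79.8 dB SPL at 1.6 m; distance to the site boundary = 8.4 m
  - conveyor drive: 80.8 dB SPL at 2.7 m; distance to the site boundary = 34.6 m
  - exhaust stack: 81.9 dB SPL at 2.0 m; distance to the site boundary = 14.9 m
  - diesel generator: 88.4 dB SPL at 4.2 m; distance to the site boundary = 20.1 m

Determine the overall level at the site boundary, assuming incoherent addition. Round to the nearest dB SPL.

First find each source's level at the receiver (point-source: −20·log₁₀(r/r_ref)), then combine on an intensity basis.
CNC lathe: 79.8 − 20·log₁₀(8.4/1.6) = 79.8 − 14.40 = 65.40 dB SPL.
conveyor drive: 80.8 − 20·log₁₀(34.6/2.7) = 80.8 − 22.15 = 58.65 dB SPL.
exhaust stack: 81.9 − 20·log₁₀(14.9/2.0) = 81.9 − 17.44 = 64.46 dB SPL.
diesel generator: 88.4 − 20·log₁₀(20.1/4.2) = 88.4 − 13.60 = 74.80 dB SPL.
Σ 10^(L/10) = 3.719e+07 → L_total = 10·log₁₀(3.719e+07) = 75.70 dB SPL.

76 dB SPL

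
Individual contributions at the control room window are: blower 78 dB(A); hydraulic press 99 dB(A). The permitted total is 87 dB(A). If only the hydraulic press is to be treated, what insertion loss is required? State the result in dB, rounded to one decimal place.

12.6 dB

Fixed contribution from the other source: Σ 10^(L/10) = 10^(78/10) = 6.310e+07 (78.00 dB(A)).
The limit corresponds to 10^(87/10) = 5.012e+08; subtracting the fixed part leaves 4.381e+08 for the hydraulic press, i.e. 86.42 dB(A).
Required insertion loss = 99 − 86.42 = 12.58 dB.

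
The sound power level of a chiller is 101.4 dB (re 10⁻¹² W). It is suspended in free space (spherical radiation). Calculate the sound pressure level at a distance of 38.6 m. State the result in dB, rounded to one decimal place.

58.7 dB

Free-field spherical radiation: L_p = L_w − 10·log₁₀(4π·r²), r = 38.6 m.
4π·r² = 1.872e+04 m², 10·log₁₀ of that is 42.724 dB.
L_p = 101.4 − 42.724 = 58.68 dB.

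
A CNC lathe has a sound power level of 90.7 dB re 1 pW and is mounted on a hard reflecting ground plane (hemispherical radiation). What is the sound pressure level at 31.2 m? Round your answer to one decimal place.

52.8 dB

L_p = L_w − 10·log₁₀(2π·r²) with r = 31.2 m.
2π·r² = 6116 m², 10·log₁₀ of that is 37.865 dB.
L_p = 90.7 − 37.865 = 52.84 dB.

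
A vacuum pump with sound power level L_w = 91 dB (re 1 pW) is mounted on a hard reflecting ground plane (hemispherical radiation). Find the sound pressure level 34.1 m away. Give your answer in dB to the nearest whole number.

The power spreads over a hemisphere of area 2π·r², so L_p = L_w − 10·log₁₀(2π·r²).
2π·r² = 7306 m², 10·log₁₀ of that is 38.637 dB.
L_p = 91 − 38.637 = 52.36 dB.

52 dB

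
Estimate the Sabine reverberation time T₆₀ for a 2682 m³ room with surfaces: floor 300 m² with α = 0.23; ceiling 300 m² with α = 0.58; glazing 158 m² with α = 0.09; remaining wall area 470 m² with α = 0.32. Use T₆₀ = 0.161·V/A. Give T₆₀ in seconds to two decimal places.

Summing Sᵢαᵢ: 300·0.23 + 300·0.58 + 158·0.09 + 470·0.32 = 407.62 m².
T₆₀ = 0.161 × 2682 / 407.62 = 1.059 s.

1.06 s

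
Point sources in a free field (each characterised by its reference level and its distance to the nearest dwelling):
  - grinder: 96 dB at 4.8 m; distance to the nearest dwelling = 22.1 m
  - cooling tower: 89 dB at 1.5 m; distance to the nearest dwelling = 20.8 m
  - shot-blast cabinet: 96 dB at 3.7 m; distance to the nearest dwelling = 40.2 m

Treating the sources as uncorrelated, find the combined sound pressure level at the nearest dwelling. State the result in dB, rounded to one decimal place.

Apply inverse-square spreading to bring every level to the receiver, then sum 10^(L/10).
grinder: 96 − 20·log₁₀(22.1/4.8) = 96 − 13.26 = 82.74 dB.
cooling tower: 89 − 20·log₁₀(20.8/1.5) = 89 − 22.84 = 66.16 dB.
shot-blast cabinet: 96 − 20·log₁₀(40.2/3.7) = 96 − 20.72 = 75.28 dB.
Σ 10^(L/10) = 2.257e+08 → L_total = 10·log₁₀(2.257e+08) = 83.53 dB.

83.5 dB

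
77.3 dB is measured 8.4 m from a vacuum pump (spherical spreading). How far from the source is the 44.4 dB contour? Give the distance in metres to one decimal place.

The 32.9 dB drop corresponds to a distance ratio of 10^(32.9/20) for a point source.
r₂ = 8.4·10^((77.3−44.4)/20) = 8.4·10^(32.9/20) = 370.92 m.

370.9 m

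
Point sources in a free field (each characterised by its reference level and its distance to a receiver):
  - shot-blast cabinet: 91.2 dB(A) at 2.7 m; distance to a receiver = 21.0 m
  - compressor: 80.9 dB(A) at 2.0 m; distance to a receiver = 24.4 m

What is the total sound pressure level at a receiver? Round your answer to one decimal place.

Propagate each source to the receiver with L = L_ref − 20·log₁₀(r/r_ref), then add intensities.
shot-blast cabinet: 91.2 − 20·log₁₀(21.0/2.7) = 91.2 − 17.82 = 73.38 dB(A).
compressor: 80.9 − 20·log₁₀(24.4/2.0) = 80.9 − 21.73 = 59.17 dB(A).
Σ 10^(L/10) = 2.262e+07 → L_total = 10·log₁₀(2.262e+07) = 73.54 dB(A).

73.5 dB(A)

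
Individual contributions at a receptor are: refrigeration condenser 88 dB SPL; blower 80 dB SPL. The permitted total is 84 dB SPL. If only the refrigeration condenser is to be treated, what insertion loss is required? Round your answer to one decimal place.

Fixed contribution from the other source: Σ 10^(L/10) = 10^(80/10) = 1.000e+08 (80.00 dB SPL).
To meet 84 dB SPL overall, the treated refrigeration condenser may contribute at most 10^(84/10) − 1.000e+08 = 1.512e+08, i.e. 81.80 dB SPL.
So the refrigeration condenser must be reduced from 88 to 81.80 dB SPL: IL = 6.20 dB.

6.2 dB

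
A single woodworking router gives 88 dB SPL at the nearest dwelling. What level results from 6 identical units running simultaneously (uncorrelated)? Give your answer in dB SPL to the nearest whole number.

96 dB SPL

L_total = L₁ + 10·log₁₀ N for N identical incoherent sources.
L_total = 88 + 10·log₁₀(6) = 88 + 7.782 = 95.78 dB SPL.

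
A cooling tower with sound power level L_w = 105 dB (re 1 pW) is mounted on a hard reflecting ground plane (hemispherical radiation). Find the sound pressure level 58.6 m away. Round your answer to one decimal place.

The power spreads over a hemisphere of area 2π·r², so L_p = L_w − 10·log₁₀(2π·r²).
2π·r² = 2.158e+04 m², 10·log₁₀ of that is 43.340 dB.
L_p = 105 − 43.340 = 61.66 dB.

61.7 dB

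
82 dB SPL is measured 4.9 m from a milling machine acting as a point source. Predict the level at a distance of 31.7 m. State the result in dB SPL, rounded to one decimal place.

Point-source attenuation: ΔL = 20·log₁₀(r₂/r₁) = 20·log₁₀(31.7/4.9) = 16.217 dB.
L₂ = 82 − 20·log₁₀(31.7/4.9) = 82 − 16.217 = 65.78 dB SPL.

65.8 dB SPL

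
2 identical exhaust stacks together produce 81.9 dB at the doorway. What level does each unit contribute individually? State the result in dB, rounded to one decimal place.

78.9 dB

Dividing the total intensity by 2 lowers the level by 10·log₁₀ 2 = 3.010 dB: L₁ = 81.9 − 3.010.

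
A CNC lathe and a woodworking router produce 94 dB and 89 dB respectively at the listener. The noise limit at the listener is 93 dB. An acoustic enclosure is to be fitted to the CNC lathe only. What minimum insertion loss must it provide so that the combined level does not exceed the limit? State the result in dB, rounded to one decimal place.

Fixed contribution from the other source: Σ 10^(L/10) = 10^(89/10) = 7.943e+08 (89.00 dB).
The limit corresponds to 10^(93/10) = 1.995e+09; subtracting the fixed part leaves 1.201e+09 for the CNC lathe, i.e. 90.80 dB.
Required insertion loss = 94 − 90.80 = 3.20 dB.

3.2 dB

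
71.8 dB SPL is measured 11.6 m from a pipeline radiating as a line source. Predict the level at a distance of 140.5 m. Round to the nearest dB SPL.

Cylindrical spreading from a line source gives a 10·log₁₀(r₂/r₁) drop.
L₂ = 71.8 − 10·log₁₀(140.5/11.6) = 71.8 − 10.832 = 60.97 dB SPL.

61 dB SPL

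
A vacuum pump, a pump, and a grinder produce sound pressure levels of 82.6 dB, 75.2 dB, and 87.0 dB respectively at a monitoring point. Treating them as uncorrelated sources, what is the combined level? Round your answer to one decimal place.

88.6 dB

For uncorrelated sources the intensities add, so convert each level to linear form, sum, and take 10·log₁₀ of the total.
Σ 10^(L/10) = 10^(82.6/10) + 10^(75.2/10) + 10^(87.0/10) = 7.163e+08.
L_total = 10·log₁₀(7.163e+08) = 88.55 dB.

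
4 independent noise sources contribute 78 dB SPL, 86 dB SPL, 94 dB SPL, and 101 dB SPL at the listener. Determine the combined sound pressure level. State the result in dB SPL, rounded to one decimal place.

101.9 dB SPL

Incoherent sources combine by intensity addition: L_total = 10·log₁₀(Σ 10^(L_i/10)).
Σ 10^(L/10) = 10^(78/10) + 10^(86/10) + 10^(94/10) + 10^(101/10) = 1.556e+10.
L_total = 10·log₁₀(1.556e+10) = 101.92 dB SPL.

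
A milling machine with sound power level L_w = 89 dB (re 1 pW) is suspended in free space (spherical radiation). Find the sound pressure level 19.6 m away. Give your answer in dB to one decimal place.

The power spreads over a sphere of area 4π·r², so L_p = L_w − 10·log₁₀(4π·r²).
4π·r² = 4827 m², 10·log₁₀ of that is 36.837 dB.
L_p = 89 − 36.837 = 52.16 dB.

52.2 dB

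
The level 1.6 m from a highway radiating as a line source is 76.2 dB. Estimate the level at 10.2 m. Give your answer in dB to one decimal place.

68.2 dB

Cylindrical spreading from a line source gives a 10·log₁₀(r₂/r₁) drop.
L₂ = 76.2 − 10·log₁₀(10.2/1.6) = 76.2 − 8.045 = 68.16 dB.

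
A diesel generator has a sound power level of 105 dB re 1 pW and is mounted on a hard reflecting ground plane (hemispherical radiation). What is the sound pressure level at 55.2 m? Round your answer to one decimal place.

The power spreads over a hemisphere of area 2π·r², so L_p = L_w − 10·log₁₀(2π·r²).
2π·r² = 1.915e+04 m², 10·log₁₀ of that is 42.821 dB.
L_p = 105 − 42.821 = 62.18 dB.

62.2 dB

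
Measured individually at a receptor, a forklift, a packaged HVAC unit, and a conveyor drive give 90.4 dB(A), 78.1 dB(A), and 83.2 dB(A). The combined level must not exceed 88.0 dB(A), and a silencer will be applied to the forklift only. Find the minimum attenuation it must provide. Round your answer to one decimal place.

4.9 dB

Everything except the forklift sums to 10^(78.1/10) + 10^(83.2/10) = 2.735e+08 in linear terms, 84.37 dB(A).
The limit corresponds to 10^(88.0/10) = 6.310e+08; subtracting the fixed part leaves 3.575e+08 for the forklift, i.e. 85.53 dB(A).
So the forklift must be reduced from 90.4 to 85.53 dB(A): IL = 4.87 dB.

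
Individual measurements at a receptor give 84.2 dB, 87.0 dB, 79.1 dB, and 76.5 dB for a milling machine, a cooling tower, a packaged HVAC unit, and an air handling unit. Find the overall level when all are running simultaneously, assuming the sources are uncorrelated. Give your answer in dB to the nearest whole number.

89 dB

For uncorrelated sources the intensities add, so convert each level to linear form, sum, and take 10·log₁₀ of the total.
Σ 10^(L/10) = 10^(84.2/10) + 10^(87.0/10) + 10^(79.1/10) + 10^(76.5/10) = 8.902e+08.
L_total = 10·log₁₀(8.902e+08) = 89.49 dB.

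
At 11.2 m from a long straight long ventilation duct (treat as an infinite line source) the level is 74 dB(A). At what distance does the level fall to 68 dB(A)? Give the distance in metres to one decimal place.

44.6 m

Line-source spreading drops the level by 10·log₁₀(r₂/r₁); inverting, r₂/r₁ = 10^(ΔL/10).
r₂ = 11.2·10^((74−68)/10) = 11.2·10^(6.0/10) = 44.59 m.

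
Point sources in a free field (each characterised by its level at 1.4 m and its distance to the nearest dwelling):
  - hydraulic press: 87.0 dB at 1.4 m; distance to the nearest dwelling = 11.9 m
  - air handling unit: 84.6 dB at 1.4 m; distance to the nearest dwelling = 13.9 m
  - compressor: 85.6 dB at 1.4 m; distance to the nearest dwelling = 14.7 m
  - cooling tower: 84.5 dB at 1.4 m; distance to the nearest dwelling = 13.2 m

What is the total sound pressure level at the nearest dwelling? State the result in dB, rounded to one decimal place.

72.1 dB

Apply inverse-square spreading to bring every level to the receiver, then sum 10^(L/10).
hydraulic press: 87.0 − 20·log₁₀(11.9/1.4) = 87.0 − 18.59 = 68.41 dB.
air handling unit: 84.6 − 20·log₁₀(13.9/1.4) = 84.6 − 19.94 = 64.66 dB.
compressor: 85.6 − 20·log₁₀(14.7/1.4) = 85.6 − 20.42 = 65.18 dB.
cooling tower: 84.5 − 20·log₁₀(13.2/1.4) = 84.5 − 19.49 = 65.01 dB.
Σ 10^(L/10) = 1.633e+07 → L_total = 10·log₁₀(1.633e+07) = 72.13 dB.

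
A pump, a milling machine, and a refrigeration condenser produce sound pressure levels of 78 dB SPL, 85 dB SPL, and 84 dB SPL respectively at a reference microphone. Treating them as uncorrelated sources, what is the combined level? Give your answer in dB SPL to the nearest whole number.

88 dB SPL

For uncorrelated sources the intensities add, so convert each level to linear form, sum, and take 10·log₁₀ of the total.
Σ 10^(L/10) = 10^(78/10) + 10^(85/10) + 10^(84/10) = 6.305e+08.
L_total = 10·log₁₀(6.305e+08) = 88.00 dB SPL.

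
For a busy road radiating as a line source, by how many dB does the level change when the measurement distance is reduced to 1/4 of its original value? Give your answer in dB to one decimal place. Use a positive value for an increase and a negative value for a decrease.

Line-source spreading: ΔL = −10·log₁₀(r₂/r₁).
ΔL = −10·log₁₀(0.25) = +6.02 dB.

+6.0 dB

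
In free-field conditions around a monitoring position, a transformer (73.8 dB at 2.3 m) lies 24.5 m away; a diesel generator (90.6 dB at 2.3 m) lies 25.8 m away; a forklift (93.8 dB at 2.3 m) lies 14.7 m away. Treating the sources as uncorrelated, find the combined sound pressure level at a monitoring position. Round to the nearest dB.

First find each source's level at the receiver (point-source: −20·log₁₀(r/r_ref)), then combine on an intensity basis.
transformer: 73.8 − 20·log₁₀(24.5/2.3) = 73.8 − 20.55 = 53.25 dB.
diesel generator: 90.6 − 20·log₁₀(25.8/2.3) = 90.6 − 21.00 = 69.60 dB.
forklift: 93.8 − 20·log₁₀(14.7/2.3) = 93.8 − 16.11 = 77.69 dB.
Σ 10^(L/10) = 6.806e+07 → L_total = 10·log₁₀(6.806e+07) = 78.33 dB.

78 dB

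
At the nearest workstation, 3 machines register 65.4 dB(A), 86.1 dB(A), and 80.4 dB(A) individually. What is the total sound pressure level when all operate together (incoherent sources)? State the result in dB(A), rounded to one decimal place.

Incoherent sources combine by intensity addition: L_total = 10·log₁₀(Σ 10^(L_i/10)).
Σ 10^(L/10) = 10^(65.4/10) + 10^(86.1/10) + 10^(80.4/10) = 5.205e+08.
L_total = 10·log₁₀(5.205e+08) = 87.16 dB(A).

87.2 dB(A)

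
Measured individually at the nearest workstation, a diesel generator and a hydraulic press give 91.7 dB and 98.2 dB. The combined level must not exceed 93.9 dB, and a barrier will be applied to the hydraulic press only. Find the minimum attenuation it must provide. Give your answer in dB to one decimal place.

8.3 dB

Everything except the hydraulic press sums to 10^(91.7/10) = 1.479e+09 in linear terms, 91.70 dB.
To meet 93.9 dB overall, the treated hydraulic press may contribute at most 10^(93.9/10) − 1.479e+09 = 9.756e+08, i.e. 89.89 dB.
Required insertion loss = 98.2 − 89.89 = 8.31 dB.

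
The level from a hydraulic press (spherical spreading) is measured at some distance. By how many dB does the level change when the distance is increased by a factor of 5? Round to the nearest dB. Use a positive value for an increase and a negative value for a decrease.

A point source loses 6 dB per doubling of distance; generally ΔL = −20·log₁₀(r₂/r₁).
ΔL = −20·log₁₀(5) = -13.98 dB.

-14 dB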